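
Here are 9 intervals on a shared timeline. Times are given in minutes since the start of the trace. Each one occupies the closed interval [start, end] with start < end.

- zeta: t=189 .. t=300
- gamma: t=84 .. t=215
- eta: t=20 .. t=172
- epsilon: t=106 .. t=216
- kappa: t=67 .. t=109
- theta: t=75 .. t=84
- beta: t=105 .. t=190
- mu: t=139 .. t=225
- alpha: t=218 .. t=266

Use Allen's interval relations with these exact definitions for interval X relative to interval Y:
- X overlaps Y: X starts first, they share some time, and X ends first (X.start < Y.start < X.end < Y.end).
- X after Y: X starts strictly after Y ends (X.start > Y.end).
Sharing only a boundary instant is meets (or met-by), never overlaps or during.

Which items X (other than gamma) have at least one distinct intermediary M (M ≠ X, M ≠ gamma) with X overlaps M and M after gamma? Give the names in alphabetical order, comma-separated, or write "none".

mu

Target gamma = [t=84, t=215].
Intermediaries M with M after gamma: alpha.
Via alpha — items with X overlaps alpha: mu.
Union: mu.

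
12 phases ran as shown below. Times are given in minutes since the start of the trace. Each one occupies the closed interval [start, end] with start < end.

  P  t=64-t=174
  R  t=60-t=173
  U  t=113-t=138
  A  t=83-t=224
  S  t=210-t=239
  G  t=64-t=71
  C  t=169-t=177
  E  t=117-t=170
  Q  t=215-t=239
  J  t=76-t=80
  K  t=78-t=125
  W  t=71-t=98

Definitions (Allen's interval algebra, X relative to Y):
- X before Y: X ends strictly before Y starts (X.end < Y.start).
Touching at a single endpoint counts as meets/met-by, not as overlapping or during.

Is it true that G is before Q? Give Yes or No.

Yes

G = [t=64, t=71], Q = [t=215, t=239].
Actual relation of G to Q: before.
Asked whether 'before' holds → Yes.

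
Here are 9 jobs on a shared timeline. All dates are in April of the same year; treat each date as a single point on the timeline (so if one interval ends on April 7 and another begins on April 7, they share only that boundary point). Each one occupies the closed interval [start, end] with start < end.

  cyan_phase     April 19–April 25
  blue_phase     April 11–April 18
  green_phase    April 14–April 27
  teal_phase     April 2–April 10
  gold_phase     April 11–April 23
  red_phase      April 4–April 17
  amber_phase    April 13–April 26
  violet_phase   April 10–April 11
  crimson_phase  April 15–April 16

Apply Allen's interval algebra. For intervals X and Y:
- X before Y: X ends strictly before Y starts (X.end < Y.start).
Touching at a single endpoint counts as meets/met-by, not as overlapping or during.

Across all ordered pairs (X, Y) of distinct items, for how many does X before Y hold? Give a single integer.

Checking all 72 ordered pairs for relation 'before'; matching pairs in alphabetical order:
(blue_phase, cyan_phase): blue_phase before cyan_phase ✓
(crimson_phase, cyan_phase): crimson_phase before cyan_phase ✓
(red_phase, cyan_phase): red_phase before cyan_phase ✓
(teal_phase, amber_phase): teal_phase before amber_phase ✓
(teal_phase, blue_phase): teal_phase before blue_phase ✓
(teal_phase, crimson_phase): teal_phase before crimson_phase ✓
(teal_phase, cyan_phase): teal_phase before cyan_phase ✓
(teal_phase, gold_phase): teal_phase before gold_phase ✓
(teal_phase, green_phase): teal_phase before green_phase ✓
(violet_phase, amber_phase): violet_phase before amber_phase ✓
(violet_phase, crimson_phase): violet_phase before crimson_phase ✓
(violet_phase, cyan_phase): violet_phase before cyan_phase ✓
(violet_phase, green_phase): violet_phase before green_phase ✓
Count: 13.

13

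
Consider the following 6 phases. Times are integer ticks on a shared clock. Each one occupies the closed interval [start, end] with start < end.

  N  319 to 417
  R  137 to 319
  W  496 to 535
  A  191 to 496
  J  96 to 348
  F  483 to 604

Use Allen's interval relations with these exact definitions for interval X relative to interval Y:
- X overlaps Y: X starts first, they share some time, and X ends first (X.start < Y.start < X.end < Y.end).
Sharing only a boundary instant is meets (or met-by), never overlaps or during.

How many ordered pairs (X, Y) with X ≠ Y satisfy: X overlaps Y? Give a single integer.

Checking all 30 ordered pairs for relation 'overlaps'; matching pairs in alphabetical order:
(A, F): A overlaps F ✓
(J, A): J overlaps A ✓
(J, N): J overlaps N ✓
(R, A): R overlaps A ✓
Count: 4.

4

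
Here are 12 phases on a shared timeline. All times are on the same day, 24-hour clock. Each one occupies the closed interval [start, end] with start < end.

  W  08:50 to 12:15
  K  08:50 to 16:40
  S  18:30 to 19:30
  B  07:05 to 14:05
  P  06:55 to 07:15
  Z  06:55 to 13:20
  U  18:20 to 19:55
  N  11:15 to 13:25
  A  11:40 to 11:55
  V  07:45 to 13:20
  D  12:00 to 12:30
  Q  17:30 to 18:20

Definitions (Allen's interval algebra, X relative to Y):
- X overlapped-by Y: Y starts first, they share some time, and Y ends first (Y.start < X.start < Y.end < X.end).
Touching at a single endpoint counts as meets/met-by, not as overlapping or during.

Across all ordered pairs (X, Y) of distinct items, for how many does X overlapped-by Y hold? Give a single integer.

9

Checking all 132 ordered pairs for relation 'overlapped-by'; matching pairs in alphabetical order:
(B, P): B overlapped-by P ✓
(B, Z): B overlapped-by Z ✓
(D, W): D overlapped-by W ✓
(K, B): K overlapped-by B ✓
(K, V): K overlapped-by V ✓
(K, Z): K overlapped-by Z ✓
(N, V): N overlapped-by V ✓
(N, W): N overlapped-by W ✓
(N, Z): N overlapped-by Z ✓
Count: 9.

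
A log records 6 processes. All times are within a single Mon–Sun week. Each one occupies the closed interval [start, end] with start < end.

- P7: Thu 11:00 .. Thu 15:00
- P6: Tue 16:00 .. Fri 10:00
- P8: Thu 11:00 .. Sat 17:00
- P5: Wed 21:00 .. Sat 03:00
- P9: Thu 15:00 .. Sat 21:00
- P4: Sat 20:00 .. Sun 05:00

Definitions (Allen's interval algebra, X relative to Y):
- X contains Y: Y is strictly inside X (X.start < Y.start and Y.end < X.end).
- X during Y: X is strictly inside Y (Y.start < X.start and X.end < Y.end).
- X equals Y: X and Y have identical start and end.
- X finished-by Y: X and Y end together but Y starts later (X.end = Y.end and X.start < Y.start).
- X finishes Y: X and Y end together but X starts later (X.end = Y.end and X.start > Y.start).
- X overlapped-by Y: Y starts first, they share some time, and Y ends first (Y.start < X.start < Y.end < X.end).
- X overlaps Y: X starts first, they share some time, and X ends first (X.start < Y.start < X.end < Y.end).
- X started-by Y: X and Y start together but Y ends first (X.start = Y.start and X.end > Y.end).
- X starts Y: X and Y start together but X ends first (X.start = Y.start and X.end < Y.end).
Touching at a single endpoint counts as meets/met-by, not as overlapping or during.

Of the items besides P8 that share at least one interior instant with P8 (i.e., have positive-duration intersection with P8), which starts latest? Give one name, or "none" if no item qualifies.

Target P8 = [Thu 11:00, Sat 17:00].
P4 [Sat 20:00, Sun 05:00] → after → excluded.
P5 [Wed 21:00, Sat 03:00] → overlaps → candidate.
P6 [Tue 16:00, Fri 10:00] → overlaps → candidate.
P7 [Thu 11:00, Thu 15:00] → starts → candidate.
P9 [Thu 15:00, Sat 21:00] → overlapped-by → candidate.
Among candidates, latest start is Thu 15:00 → P9.

P9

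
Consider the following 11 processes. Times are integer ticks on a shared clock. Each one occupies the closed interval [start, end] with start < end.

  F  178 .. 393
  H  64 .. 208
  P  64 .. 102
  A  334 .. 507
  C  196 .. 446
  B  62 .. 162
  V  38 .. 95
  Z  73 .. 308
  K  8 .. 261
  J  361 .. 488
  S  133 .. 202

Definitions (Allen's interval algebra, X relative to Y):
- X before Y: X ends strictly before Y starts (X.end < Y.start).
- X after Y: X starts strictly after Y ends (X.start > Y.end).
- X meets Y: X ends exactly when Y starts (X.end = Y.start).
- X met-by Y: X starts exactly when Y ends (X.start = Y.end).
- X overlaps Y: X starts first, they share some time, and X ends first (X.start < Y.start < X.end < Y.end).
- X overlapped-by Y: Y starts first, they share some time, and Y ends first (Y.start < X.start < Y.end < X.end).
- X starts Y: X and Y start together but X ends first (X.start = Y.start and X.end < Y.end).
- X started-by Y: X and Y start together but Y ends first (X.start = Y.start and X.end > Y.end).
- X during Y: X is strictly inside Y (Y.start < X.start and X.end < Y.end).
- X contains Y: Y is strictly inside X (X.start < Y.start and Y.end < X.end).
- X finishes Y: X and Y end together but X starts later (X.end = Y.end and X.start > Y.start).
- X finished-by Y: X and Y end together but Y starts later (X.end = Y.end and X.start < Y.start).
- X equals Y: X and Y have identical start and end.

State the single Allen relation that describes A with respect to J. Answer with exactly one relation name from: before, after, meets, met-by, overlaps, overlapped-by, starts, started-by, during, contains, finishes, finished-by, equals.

A = [334, 507]; J = [361, 488].
Compare endpoints: A.start < J.start, A.start < J.end, A.end > J.start, A.end > J.end.
That pattern is 'contains'.

contains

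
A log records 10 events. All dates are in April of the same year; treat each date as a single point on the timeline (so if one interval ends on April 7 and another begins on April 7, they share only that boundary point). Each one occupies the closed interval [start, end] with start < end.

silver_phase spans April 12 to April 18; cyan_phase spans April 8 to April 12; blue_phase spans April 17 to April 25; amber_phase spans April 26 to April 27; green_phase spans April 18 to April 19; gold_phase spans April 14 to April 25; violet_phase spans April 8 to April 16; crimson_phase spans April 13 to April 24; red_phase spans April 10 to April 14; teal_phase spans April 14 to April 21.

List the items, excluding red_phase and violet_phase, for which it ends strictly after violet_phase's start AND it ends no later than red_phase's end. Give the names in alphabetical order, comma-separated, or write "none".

Conditions: its end is strictly after violet_phase's start (X.end > April 8) AND its end is no later than red_phase's end (X.end <= April 14).
amber_phase: end April 27 > April 8? ✓; end April 27 <= April 14? ✗ → no.
blue_phase: end April 25 > April 8? ✓; end April 25 <= April 14? ✗ → no.
crimson_phase: end April 24 > April 8? ✓; end April 24 <= April 14? ✗ → no.
cyan_phase: end April 12 > April 8? ✓; end April 12 <= April 14? ✓ → yes.
gold_phase: end April 25 > April 8? ✓; end April 25 <= April 14? ✗ → no.
green_phase: end April 19 > April 8? ✓; end April 19 <= April 14? ✗ → no.
silver_phase: end April 18 > April 8? ✓; end April 18 <= April 14? ✗ → no.
teal_phase: end April 21 > April 8? ✓; end April 21 <= April 14? ✗ → no.
Result: cyan_phase.

cyan_phase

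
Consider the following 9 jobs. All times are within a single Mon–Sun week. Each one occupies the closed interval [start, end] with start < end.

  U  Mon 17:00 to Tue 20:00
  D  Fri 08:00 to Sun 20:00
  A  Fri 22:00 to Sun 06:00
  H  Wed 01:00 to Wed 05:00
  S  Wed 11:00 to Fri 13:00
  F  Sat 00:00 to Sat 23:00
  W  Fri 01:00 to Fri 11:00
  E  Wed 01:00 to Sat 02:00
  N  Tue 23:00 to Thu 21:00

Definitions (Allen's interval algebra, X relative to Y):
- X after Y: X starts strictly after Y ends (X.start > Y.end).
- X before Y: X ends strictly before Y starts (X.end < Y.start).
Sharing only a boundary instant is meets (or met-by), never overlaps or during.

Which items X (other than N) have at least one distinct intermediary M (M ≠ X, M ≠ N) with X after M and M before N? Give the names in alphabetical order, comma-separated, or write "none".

Target N = [Tue 23:00, Thu 21:00].
Intermediaries M with M before N: U.
Via U — items with X after U: A, D, E, F, H, S, W.
Union: A, D, E, F, H, S, W.

A, D, E, F, H, S, W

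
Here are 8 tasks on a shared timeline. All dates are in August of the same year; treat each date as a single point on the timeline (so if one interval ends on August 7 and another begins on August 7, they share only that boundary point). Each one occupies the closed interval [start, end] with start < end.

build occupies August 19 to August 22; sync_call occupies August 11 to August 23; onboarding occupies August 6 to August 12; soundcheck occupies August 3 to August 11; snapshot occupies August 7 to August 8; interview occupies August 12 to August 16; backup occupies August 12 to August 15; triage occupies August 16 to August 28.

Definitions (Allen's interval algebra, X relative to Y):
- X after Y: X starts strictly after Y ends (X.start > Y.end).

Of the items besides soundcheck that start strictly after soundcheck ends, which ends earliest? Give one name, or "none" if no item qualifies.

Target soundcheck = [August 3, August 11].
backup [August 12, August 15] → after → candidate.
build [August 19, August 22] → after → candidate.
interview [August 12, August 16] → after → candidate.
onboarding [August 6, August 12] → overlapped-by → excluded.
snapshot [August 7, August 8] → during → excluded.
sync_call [August 11, August 23] → met-by → excluded.
triage [August 16, August 28] → after → candidate.
Among candidates, earliest end is August 15 → backup.

backup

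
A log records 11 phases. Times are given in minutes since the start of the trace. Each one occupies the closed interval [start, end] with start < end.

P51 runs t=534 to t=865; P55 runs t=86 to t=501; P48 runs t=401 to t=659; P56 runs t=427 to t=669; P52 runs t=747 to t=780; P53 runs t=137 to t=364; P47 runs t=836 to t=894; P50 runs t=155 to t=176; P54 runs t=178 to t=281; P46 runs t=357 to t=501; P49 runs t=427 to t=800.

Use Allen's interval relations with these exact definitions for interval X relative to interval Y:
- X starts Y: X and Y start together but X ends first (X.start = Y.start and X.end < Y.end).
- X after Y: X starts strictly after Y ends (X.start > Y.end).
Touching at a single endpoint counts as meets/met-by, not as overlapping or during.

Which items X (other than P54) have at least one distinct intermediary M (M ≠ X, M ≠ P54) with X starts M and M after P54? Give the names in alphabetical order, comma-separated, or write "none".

Target P54 = [t=178, t=281].
Intermediaries M with M after P54: P46, P47, P48, P49, P51, P52, P56.
Via P46 — items with X starts P46: none.
Via P47 — items with X starts P47: none.
Via P48 — items with X starts P48: none.
Via P49 — items with X starts P49: P56.
Via P51 — items with X starts P51: none.
Via P52 — items with X starts P52: none.
Via P56 — items with X starts P56: none.
Union: P56.

P56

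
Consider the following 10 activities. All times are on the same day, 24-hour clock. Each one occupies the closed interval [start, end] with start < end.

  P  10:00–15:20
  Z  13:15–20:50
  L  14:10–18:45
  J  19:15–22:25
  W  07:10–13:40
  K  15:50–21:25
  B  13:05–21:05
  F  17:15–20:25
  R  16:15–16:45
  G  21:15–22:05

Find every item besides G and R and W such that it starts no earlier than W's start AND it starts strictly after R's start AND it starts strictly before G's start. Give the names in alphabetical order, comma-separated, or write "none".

F, J

Conditions: its start is no earlier than W's start (X.start >= 07:10) AND its start is strictly after R's start (X.start > 16:15) AND its start is strictly before G's start (X.start < 21:15).
B: start 13:05 >= 07:10? ✓; start 13:05 > 16:15? ✗; start 13:05 < 21:15? ✓ → no.
F: start 17:15 >= 07:10? ✓; start 17:15 > 16:15? ✓; start 17:15 < 21:15? ✓ → yes.
J: start 19:15 >= 07:10? ✓; start 19:15 > 16:15? ✓; start 19:15 < 21:15? ✓ → yes.
K: start 15:50 >= 07:10? ✓; start 15:50 > 16:15? ✗; start 15:50 < 21:15? ✓ → no.
L: start 14:10 >= 07:10? ✓; start 14:10 > 16:15? ✗; start 14:10 < 21:15? ✓ → no.
P: start 10:00 >= 07:10? ✓; start 10:00 > 16:15? ✗; start 10:00 < 21:15? ✓ → no.
Z: start 13:15 >= 07:10? ✓; start 13:15 > 16:15? ✗; start 13:15 < 21:15? ✓ → no.
Result: F, J.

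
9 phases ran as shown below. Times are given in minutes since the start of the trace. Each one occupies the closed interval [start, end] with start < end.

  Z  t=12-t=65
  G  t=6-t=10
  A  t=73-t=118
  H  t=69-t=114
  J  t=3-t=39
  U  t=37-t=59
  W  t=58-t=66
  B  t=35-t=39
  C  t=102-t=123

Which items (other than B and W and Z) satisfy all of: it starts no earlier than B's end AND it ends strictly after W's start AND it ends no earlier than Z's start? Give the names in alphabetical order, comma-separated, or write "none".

A, C, H

Conditions: its start is no earlier than B's end (X.start >= t=39) AND its end is strictly after W's start (X.end > t=58) AND its end is no earlier than Z's start (X.end >= t=12).
A: start t=73 >= t=39? ✓; end t=118 > t=58? ✓; end t=118 >= t=12? ✓ → yes.
C: start t=102 >= t=39? ✓; end t=123 > t=58? ✓; end t=123 >= t=12? ✓ → yes.
G: start t=6 >= t=39? ✗; end t=10 > t=58? ✗; end t=10 >= t=12? ✗ → no.
H: start t=69 >= t=39? ✓; end t=114 > t=58? ✓; end t=114 >= t=12? ✓ → yes.
J: start t=3 >= t=39? ✗; end t=39 > t=58? ✗; end t=39 >= t=12? ✓ → no.
U: start t=37 >= t=39? ✗; end t=59 > t=58? ✓; end t=59 >= t=12? ✓ → no.
Result: A, C, H.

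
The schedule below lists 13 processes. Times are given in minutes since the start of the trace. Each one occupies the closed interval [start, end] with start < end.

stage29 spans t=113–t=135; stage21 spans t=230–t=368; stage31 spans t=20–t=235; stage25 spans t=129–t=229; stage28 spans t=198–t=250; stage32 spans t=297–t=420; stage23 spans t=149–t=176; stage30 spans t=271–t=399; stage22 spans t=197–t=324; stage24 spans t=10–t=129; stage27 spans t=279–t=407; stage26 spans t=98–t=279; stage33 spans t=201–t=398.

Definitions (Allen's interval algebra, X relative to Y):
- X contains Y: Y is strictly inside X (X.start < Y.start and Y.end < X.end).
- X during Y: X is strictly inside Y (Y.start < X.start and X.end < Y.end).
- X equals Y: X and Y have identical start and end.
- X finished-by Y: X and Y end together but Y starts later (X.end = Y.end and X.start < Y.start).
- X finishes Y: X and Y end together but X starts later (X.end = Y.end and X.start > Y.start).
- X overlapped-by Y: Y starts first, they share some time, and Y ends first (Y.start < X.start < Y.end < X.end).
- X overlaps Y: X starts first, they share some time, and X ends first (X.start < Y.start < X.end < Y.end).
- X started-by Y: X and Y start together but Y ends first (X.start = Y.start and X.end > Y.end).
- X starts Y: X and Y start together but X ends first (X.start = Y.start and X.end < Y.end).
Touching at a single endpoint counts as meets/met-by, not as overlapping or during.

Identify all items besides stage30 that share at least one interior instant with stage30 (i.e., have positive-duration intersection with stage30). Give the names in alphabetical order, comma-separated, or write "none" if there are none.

Target stage30 = [t=271, t=399].
stage21 [t=230, t=368] → overlaps → yes.
stage22 [t=197, t=324] → overlaps → yes.
stage23 [t=149, t=176] → before → no.
stage24 [t=10, t=129] → before → no.
stage25 [t=129, t=229] → before → no.
stage26 [t=98, t=279] → overlaps → yes.
stage27 [t=279, t=407] → overlapped-by → yes.
stage28 [t=198, t=250] → before → no.
stage29 [t=113, t=135] → before → no.
stage31 [t=20, t=235] → before → no.
stage32 [t=297, t=420] → overlapped-by → yes.
stage33 [t=201, t=398] → overlaps → yes.
Result: stage21, stage22, stage26, stage27, stage32, stage33.

stage21, stage22, stage26, stage27, stage32, stage33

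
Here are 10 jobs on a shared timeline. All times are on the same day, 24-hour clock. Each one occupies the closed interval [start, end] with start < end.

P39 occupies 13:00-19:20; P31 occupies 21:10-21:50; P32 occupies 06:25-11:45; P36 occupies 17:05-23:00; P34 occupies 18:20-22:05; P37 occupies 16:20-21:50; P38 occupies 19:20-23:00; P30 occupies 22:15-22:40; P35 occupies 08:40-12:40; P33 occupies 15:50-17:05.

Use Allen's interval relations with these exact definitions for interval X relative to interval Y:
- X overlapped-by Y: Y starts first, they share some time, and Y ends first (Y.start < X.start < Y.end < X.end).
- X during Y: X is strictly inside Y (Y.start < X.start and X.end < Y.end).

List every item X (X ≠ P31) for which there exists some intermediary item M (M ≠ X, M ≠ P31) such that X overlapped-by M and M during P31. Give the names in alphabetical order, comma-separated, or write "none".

Target P31 = [21:10, 21:50].
Intermediaries M with M during P31: none.
Union: none.

none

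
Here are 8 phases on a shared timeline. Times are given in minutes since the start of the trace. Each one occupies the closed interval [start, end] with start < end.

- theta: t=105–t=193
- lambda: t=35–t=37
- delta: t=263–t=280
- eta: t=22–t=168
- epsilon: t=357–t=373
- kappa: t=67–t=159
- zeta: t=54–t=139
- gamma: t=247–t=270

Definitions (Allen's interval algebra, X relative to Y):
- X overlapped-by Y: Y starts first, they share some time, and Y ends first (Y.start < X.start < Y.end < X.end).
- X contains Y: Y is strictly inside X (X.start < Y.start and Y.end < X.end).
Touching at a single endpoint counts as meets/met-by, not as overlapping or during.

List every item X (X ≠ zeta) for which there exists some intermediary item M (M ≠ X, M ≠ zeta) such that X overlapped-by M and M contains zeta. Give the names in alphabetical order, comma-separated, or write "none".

Target zeta = [t=54, t=139].
Intermediaries M with M contains zeta: eta.
Via eta — items with X overlapped-by eta: theta.
Union: theta.

theta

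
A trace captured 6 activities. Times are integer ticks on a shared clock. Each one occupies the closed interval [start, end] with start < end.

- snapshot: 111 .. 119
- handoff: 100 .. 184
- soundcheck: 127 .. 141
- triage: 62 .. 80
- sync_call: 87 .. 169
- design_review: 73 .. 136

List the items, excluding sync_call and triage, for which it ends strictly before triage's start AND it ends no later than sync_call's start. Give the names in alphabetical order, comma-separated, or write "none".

none

Conditions: its end is strictly before triage's start (X.end < 62) AND its end is no later than sync_call's start (X.end <= 87).
design_review: end 136 < 62? ✗; end 136 <= 87? ✗ → no.
handoff: end 184 < 62? ✗; end 184 <= 87? ✗ → no.
snapshot: end 119 < 62? ✗; end 119 <= 87? ✗ → no.
soundcheck: end 141 < 62? ✗; end 141 <= 87? ✗ → no.
Result: none.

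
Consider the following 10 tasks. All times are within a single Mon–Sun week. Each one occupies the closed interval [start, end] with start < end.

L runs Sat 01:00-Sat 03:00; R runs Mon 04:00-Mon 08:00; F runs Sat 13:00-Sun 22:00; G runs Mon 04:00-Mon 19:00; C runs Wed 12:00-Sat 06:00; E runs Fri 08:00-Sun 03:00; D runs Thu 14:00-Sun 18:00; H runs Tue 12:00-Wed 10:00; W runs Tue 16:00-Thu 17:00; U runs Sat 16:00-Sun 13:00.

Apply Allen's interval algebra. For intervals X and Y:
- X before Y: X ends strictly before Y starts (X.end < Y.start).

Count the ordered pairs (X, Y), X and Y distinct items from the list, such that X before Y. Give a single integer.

30

Checking all 90 ordered pairs for relation 'before'; matching pairs in alphabetical order:
(C, F): C before F ✓
(C, U): C before U ✓
(G, C): G before C ✓
(G, D): G before D ✓
(G, E): G before E ✓
(G, F): G before F ✓
(G, H): G before H ✓
(G, L): G before L ✓
(G, U): G before U ✓
(G, W): G before W ✓
(H, C): H before C ✓
(H, D): H before D ✓
(H, E): H before E ✓
(H, F): H before F ✓
(H, L): H before L ✓
(H, U): H before U ✓
(L, F): L before F ✓
(L, U): L before U ✓
(R, C): R before C ✓
(R, D): R before D ✓
(R, E): R before E ✓
(R, F): R before F ✓
(R, H): R before H ✓
(R, L): R before L ✓
... plus 6 further pairs not listed.
Count: 30.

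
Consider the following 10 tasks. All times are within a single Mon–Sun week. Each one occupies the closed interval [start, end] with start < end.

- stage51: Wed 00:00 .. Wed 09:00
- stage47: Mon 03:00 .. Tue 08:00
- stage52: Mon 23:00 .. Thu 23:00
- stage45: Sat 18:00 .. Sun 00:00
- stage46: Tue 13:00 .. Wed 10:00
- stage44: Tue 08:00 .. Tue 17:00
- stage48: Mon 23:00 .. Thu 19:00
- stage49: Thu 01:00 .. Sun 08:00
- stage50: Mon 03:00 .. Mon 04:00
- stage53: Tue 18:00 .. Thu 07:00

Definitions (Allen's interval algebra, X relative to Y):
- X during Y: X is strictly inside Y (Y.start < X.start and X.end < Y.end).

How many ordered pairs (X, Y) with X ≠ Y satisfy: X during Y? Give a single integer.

11

Checking all 90 ordered pairs for relation 'during'; matching pairs in alphabetical order:
(stage44, stage48): stage44 during stage48 ✓
(stage44, stage52): stage44 during stage52 ✓
(stage45, stage49): stage45 during stage49 ✓
(stage46, stage48): stage46 during stage48 ✓
(stage46, stage52): stage46 during stage52 ✓
(stage51, stage46): stage51 during stage46 ✓
(stage51, stage48): stage51 during stage48 ✓
(stage51, stage52): stage51 during stage52 ✓
(stage51, stage53): stage51 during stage53 ✓
(stage53, stage48): stage53 during stage48 ✓
(stage53, stage52): stage53 during stage52 ✓
Count: 11.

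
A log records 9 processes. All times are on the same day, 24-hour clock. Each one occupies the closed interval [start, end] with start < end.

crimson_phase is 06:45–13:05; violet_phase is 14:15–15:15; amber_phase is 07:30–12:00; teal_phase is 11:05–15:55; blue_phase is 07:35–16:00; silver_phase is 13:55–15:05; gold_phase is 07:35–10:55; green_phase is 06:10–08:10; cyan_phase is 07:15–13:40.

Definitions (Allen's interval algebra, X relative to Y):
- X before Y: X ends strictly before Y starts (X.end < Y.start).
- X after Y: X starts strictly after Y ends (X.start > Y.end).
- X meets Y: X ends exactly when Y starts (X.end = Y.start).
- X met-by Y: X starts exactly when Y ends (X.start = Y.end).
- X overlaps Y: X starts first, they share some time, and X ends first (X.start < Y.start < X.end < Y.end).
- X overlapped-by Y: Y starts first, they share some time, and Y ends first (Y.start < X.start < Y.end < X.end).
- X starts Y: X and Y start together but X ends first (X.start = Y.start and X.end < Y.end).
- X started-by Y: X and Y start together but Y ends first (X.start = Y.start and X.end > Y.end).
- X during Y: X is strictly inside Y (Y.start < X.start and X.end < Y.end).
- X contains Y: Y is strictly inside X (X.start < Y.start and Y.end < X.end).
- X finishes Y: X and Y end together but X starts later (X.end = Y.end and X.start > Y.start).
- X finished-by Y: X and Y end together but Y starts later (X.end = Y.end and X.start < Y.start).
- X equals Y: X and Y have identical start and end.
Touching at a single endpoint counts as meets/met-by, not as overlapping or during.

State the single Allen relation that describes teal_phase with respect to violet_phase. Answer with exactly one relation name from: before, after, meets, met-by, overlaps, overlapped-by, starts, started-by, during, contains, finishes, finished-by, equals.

contains

teal_phase = [11:05, 15:55]; violet_phase = [14:15, 15:15].
Compare endpoints: teal_phase.start < violet_phase.start, teal_phase.start < violet_phase.end, teal_phase.end > violet_phase.start, teal_phase.end > violet_phase.end.
That pattern is 'contains'.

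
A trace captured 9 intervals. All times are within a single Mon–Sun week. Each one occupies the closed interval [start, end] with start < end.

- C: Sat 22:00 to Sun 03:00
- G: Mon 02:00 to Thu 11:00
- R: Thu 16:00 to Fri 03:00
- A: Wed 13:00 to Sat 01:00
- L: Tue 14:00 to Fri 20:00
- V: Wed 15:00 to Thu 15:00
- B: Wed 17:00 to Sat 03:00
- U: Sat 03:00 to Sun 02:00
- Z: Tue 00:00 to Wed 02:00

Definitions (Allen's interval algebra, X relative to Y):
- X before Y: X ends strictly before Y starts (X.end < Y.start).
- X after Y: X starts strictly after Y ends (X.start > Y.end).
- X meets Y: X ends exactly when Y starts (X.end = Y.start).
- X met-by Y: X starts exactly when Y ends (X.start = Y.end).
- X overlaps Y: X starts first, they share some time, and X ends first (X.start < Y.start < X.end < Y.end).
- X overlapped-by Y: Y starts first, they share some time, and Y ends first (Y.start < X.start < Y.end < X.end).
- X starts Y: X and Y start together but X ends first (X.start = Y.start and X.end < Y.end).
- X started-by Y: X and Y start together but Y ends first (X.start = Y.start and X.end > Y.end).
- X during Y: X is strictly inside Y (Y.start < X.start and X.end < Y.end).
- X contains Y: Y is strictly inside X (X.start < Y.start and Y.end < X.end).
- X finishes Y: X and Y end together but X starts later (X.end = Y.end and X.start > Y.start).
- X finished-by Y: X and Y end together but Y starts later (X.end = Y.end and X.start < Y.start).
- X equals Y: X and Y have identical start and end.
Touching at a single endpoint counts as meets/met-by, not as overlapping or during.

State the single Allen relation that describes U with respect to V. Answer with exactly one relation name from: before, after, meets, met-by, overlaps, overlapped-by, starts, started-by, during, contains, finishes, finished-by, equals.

U = [Sat 03:00, Sun 02:00]; V = [Wed 15:00, Thu 15:00].
Compare endpoints: U.start > V.start, U.start > V.end, U.end > V.start, U.end > V.end.
That pattern is 'after'.

after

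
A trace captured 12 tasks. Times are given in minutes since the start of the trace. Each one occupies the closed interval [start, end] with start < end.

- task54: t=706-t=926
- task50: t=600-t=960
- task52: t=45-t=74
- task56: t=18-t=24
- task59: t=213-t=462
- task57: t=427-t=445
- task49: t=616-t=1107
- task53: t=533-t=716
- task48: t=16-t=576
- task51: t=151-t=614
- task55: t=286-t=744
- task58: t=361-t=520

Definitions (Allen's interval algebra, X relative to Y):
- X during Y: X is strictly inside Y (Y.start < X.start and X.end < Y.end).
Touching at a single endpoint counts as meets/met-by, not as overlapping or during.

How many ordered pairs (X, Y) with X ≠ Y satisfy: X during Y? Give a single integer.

Checking all 132 ordered pairs for relation 'during'; matching pairs in alphabetical order:
(task52, task48): task52 during task48 ✓
(task53, task55): task53 during task55 ✓
(task54, task49): task54 during task49 ✓
(task54, task50): task54 during task50 ✓
(task56, task48): task56 during task48 ✓
(task57, task48): task57 during task48 ✓
(task57, task51): task57 during task51 ✓
(task57, task55): task57 during task55 ✓
(task57, task58): task57 during task58 ✓
(task57, task59): task57 during task59 ✓
(task58, task48): task58 during task48 ✓
(task58, task51): task58 during task51 ✓
(task58, task55): task58 during task55 ✓
(task59, task48): task59 during task48 ✓
(task59, task51): task59 during task51 ✓
Count: 15.

15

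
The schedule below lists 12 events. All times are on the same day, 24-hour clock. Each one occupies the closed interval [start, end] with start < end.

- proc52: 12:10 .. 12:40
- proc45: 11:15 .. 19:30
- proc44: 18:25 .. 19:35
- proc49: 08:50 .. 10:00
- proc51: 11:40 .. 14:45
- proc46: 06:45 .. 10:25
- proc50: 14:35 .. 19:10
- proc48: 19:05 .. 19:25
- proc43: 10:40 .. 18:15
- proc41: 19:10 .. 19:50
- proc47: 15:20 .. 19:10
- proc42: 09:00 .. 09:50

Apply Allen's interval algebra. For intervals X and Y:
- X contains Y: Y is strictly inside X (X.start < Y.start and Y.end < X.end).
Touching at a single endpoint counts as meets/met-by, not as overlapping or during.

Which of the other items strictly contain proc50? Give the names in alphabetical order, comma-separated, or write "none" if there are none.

Target proc50 = [14:35, 19:10].
proc41 [19:10, 19:50] → met-by → no.
proc42 [09:00, 09:50] → before → no.
proc43 [10:40, 18:15] → overlaps → no.
proc44 [18:25, 19:35] → overlapped-by → no.
proc45 [11:15, 19:30] → contains → yes.
proc46 [06:45, 10:25] → before → no.
proc47 [15:20, 19:10] → finishes → no.
proc48 [19:05, 19:25] → overlapped-by → no.
proc49 [08:50, 10:00] → before → no.
proc51 [11:40, 14:45] → overlaps → no.
proc52 [12:10, 12:40] → before → no.
Result: proc45.

proc45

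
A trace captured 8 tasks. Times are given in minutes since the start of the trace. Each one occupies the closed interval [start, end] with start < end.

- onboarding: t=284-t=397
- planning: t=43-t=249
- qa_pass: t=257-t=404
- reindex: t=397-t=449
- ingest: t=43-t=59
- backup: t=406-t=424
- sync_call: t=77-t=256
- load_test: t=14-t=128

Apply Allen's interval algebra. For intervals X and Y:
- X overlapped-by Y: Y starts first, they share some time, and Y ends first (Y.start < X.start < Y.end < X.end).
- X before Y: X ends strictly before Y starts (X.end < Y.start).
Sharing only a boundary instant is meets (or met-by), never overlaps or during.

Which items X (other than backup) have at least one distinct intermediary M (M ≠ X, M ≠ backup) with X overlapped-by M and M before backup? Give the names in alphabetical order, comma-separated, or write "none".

planning, reindex, sync_call

Target backup = [t=406, t=424].
Intermediaries M with M before backup: ingest, load_test, onboarding, planning, qa_pass, sync_call.
Via ingest — items with X overlapped-by ingest: none.
Via load_test — items with X overlapped-by load_test: planning, sync_call.
Via onboarding — items with X overlapped-by onboarding: none.
Via planning — items with X overlapped-by planning: sync_call.
Via qa_pass — items with X overlapped-by qa_pass: reindex.
Via sync_call — items with X overlapped-by sync_call: none.
Union: planning, reindex, sync_call.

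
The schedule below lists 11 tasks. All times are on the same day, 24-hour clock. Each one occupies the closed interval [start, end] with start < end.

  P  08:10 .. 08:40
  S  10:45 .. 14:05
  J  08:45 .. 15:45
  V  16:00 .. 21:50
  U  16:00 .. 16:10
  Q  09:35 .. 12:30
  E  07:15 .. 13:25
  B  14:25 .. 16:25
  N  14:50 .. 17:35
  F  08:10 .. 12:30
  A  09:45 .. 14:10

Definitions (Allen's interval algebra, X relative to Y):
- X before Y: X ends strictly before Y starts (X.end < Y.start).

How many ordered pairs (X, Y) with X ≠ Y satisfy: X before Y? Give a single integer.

Checking all 110 ordered pairs for relation 'before'; matching pairs in alphabetical order:
(A, B): A before B ✓
(A, N): A before N ✓
(A, U): A before U ✓
(A, V): A before V ✓
(E, B): E before B ✓
(E, N): E before N ✓
(E, U): E before U ✓
(E, V): E before V ✓
(F, B): F before B ✓
(F, N): F before N ✓
(F, U): F before U ✓
(F, V): F before V ✓
(J, U): J before U ✓
(J, V): J before V ✓
(P, A): P before A ✓
(P, B): P before B ✓
(P, J): P before J ✓
(P, N): P before N ✓
(P, Q): P before Q ✓
(P, S): P before S ✓
(P, U): P before U ✓
(P, V): P before V ✓
(Q, B): Q before B ✓
(Q, N): Q before N ✓
... plus 6 further pairs not listed.
Count: 30.

30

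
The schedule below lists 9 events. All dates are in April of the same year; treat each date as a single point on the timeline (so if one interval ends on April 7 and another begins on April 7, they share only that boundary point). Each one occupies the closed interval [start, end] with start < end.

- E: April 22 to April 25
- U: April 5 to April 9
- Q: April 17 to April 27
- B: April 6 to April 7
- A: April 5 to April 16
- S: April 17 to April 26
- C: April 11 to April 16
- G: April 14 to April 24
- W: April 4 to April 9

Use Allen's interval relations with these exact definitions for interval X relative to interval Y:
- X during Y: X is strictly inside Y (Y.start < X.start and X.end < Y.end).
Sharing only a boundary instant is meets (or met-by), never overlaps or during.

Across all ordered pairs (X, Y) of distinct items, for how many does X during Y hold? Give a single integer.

5

Checking all 72 ordered pairs for relation 'during'; matching pairs in alphabetical order:
(B, A): B during A ✓
(B, U): B during U ✓
(B, W): B during W ✓
(E, Q): E during Q ✓
(E, S): E during S ✓
Count: 5.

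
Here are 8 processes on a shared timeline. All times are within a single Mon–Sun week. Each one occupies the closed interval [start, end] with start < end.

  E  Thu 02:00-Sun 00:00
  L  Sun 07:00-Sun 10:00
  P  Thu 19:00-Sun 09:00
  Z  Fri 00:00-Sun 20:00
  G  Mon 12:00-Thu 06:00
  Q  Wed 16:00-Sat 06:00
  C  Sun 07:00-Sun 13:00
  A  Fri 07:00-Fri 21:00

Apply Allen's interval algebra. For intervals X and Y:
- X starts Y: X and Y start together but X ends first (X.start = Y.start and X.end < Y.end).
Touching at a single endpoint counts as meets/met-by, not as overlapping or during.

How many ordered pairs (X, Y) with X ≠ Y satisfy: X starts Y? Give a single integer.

Checking all 56 ordered pairs for relation 'starts'; matching pairs in alphabetical order:
(L, C): L starts C ✓
Count: 1.

1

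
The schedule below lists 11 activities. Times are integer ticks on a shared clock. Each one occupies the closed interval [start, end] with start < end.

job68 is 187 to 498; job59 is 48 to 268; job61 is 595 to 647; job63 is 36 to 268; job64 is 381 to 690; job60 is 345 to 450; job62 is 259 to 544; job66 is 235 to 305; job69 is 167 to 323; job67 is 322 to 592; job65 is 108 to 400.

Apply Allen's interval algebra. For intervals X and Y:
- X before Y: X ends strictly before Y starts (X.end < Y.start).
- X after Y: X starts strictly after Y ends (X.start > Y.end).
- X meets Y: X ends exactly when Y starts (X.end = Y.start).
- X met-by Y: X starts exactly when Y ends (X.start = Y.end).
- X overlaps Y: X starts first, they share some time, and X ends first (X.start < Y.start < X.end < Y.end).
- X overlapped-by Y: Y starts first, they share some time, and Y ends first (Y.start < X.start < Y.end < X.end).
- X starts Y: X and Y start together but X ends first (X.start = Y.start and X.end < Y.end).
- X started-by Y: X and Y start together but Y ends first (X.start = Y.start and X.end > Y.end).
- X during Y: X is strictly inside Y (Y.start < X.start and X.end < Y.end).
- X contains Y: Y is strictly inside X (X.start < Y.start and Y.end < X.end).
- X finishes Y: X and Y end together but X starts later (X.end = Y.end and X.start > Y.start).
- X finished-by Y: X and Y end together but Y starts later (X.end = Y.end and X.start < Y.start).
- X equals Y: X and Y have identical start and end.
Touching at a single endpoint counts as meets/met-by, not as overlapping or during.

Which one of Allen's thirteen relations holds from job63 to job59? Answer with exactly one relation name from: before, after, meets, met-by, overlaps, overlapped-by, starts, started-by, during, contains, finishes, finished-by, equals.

job63 = [36, 268]; job59 = [48, 268].
Compare endpoints: job63.start < job59.start, job63.start < job59.end, job63.end > job59.start, job63.end = job59.end.
That pattern is 'finished-by'.

finished-by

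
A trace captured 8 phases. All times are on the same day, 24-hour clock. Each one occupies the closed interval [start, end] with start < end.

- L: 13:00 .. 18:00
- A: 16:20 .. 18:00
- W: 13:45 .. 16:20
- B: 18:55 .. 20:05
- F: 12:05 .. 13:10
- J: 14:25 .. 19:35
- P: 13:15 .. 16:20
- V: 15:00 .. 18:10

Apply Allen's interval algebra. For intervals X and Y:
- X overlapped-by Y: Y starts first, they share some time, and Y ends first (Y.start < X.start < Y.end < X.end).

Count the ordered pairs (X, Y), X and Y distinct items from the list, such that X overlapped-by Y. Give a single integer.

8

Checking all 56 ordered pairs for relation 'overlapped-by'; matching pairs in alphabetical order:
(B, J): B overlapped-by J ✓
(J, L): J overlapped-by L ✓
(J, P): J overlapped-by P ✓
(J, W): J overlapped-by W ✓
(L, F): L overlapped-by F ✓
(V, L): V overlapped-by L ✓
(V, P): V overlapped-by P ✓
(V, W): V overlapped-by W ✓
Count: 8.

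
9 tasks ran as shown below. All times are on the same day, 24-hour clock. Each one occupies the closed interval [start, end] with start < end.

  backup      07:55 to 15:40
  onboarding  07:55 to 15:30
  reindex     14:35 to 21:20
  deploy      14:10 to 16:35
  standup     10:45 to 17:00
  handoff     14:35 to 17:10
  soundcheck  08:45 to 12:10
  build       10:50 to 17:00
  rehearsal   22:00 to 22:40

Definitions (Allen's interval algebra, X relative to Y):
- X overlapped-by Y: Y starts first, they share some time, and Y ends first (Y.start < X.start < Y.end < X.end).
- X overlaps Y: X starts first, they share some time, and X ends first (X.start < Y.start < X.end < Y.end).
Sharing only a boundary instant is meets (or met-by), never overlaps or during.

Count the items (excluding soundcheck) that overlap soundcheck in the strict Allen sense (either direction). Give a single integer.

Target soundcheck = [08:45, 12:10].
backup [07:55, 15:40] → contains → no.
build [10:50, 17:00] → overlapped-by → counts.
deploy [14:10, 16:35] → after → no.
handoff [14:35, 17:10] → after → no.
onboarding [07:55, 15:30] → contains → no.
rehearsal [22:00, 22:40] → after → no.
reindex [14:35, 21:20] → after → no.
standup [10:45, 17:00] → overlapped-by → counts.
Total: 2.

2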